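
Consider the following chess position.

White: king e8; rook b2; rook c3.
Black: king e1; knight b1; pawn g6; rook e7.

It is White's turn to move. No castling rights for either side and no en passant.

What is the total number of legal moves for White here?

3

White to move; king on e8.
In check: yes, from the black rook on e7.
Legal moves: Kf8, Kd8, Kxe7.
Count: 3.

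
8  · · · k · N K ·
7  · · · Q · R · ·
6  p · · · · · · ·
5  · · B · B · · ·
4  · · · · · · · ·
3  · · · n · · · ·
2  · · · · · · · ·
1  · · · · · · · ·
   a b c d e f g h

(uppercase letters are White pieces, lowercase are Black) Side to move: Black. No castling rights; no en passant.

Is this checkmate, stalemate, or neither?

checkmate

Black to move; black king on d8.
In check: yes, from the white queen on d7.
King squares — c7: attacked by Be5; d7: attacked by Rf7; e7: attacked by Bc5; c8: attacked by Qd7; e8: attacked by Qd7.
Legal moves for Black: none.
In check with no legal moves → checkmate.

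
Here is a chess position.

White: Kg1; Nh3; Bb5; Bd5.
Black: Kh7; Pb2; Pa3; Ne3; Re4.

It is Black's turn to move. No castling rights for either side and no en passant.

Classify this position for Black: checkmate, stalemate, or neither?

Black to move; black king on h7.
In check: no.
Legal moves for Black include: Kh8, Kg7, Kh6, Kg6, Re8, Re7, Re6, Re5, Rh4, Rg4+, Rf4, Rd4, Rc4, Rb4, Ra4, Nf5, Nxd5, Ng4, ... (list truncated; more exist).
Black has legal moves and is not in check → neither.

neither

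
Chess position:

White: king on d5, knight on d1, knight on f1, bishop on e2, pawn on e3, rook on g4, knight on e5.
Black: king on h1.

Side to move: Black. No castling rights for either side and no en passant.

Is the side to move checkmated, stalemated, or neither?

Black to move; black king on h1.
In check: no.
King squares — g1: attacked by Rg4; g2: attacked by Rg4; h2: attacked by Nf1.
Legal moves for Black: none.
Not in check and no legal moves → stalemate.

stalemate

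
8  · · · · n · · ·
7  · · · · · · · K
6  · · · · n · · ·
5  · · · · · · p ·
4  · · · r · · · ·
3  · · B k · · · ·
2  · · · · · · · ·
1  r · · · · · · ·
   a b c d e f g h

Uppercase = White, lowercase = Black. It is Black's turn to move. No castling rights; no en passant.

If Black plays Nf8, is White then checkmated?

After Nf8: white king on h7; in check: yes, from the black knight on f8.
White has 3 legal replies: Kh8, Kg8, Kh6.
In check but a legal move exists → not checkmate.

no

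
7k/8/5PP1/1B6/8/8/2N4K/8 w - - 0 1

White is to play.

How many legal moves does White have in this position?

22

White to move; king on h2.
In check: no.
Legal moves: Be8, Bd7, Bc6, Ba6, Bc4, Ba4, Bd3, Be2, Bf1, Kh3, Kg3, Kg2, Kh1, Kg1, Nd4, Nb4, Ne3, Na3, Ne1, Na1, g7+, f7.
Count: 22.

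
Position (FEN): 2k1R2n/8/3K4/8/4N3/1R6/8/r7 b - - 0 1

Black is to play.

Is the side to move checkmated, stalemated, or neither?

checkmate

Black to move; black king on c8.
In check: yes, from the white rook on e8.
King squares — b7: attacked by Rb3; c7: attacked by Kd6; d7: attacked by Kd6; b8: attacked by Rb3; d8: attacked by Re8.
Legal moves for Black: none.
In check with no legal moves → checkmate.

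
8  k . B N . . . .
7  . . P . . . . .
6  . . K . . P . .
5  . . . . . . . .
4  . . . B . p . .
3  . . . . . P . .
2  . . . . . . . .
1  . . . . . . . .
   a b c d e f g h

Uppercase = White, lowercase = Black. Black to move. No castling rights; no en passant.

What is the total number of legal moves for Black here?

0

Black to move; king on a8.
In check: no.
Legal moves: none.
Count: 0.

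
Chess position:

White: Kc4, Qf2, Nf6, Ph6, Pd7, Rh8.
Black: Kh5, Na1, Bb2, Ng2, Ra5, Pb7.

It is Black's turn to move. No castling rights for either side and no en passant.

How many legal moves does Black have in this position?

Black to move; king on h5.
In check: yes, from the white knight on f6.
Legal moves: Kg6, Kg5, Bxf6.
Count: 3.

3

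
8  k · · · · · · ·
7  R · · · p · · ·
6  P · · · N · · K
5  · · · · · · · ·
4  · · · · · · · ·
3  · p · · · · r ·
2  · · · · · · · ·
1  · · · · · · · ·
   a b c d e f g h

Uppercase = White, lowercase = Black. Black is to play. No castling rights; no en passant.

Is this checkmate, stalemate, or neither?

Black to move; black king on a8.
In check: yes, from the white rook on a7.
King squares — a7: available; b7: attacked by Pa6; b8: available.
Legal moves for Black: Kb8, Kxa7.
Black is in check but has 2 legal moves → neither.

neither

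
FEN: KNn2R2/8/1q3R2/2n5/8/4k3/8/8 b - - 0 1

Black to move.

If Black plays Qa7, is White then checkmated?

After Qa7: white king on a8; in check: yes, from the black queen on a7.
King squares — a7: attacked by Nc8; b7: attacked by Nc5; b8: own knight.
White has no legal moves → checkmate.

yes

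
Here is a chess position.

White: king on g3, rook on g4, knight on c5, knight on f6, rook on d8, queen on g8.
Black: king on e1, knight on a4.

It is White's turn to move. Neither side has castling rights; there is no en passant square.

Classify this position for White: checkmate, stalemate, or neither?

neither

White to move; white king on g3.
In check: no.
Legal moves for White include: Qh8, Qf8, Qe8+, Qh7, Qg7, Qf7, Qg6, Qe6+, Qg5, Qd5, Qc4, Qb3, Qa2, Rf8, Re8+, Rc8, Rb8, Ra8, ... (list truncated; more exist).
White has legal moves and is not in check → neither.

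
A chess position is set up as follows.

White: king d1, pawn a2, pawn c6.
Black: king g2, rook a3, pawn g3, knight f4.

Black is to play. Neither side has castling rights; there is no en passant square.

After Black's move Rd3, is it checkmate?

no

After Rd3: white king on d1; in check: yes, from the black rook on d3.
White has 3 legal replies: Kc2, Ke1, Kc1.
In check but a legal move exists → not checkmate.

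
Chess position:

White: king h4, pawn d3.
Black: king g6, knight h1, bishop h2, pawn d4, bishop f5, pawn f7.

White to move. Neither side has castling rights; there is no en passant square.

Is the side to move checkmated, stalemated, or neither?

stalemate

White to move; white king on h4.
In check: no.
King squares — g3: attacked by Nh1; h3: attacked by Bf5; g4: attacked by Bf5; g5: attacked by Kg6; h5: attacked by Kg6.
Legal moves for White: none.
Not in check and no legal moves → stalemate.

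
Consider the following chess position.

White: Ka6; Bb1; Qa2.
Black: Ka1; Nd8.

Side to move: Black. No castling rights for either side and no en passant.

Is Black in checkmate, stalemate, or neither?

checkmate

Black to move; black king on a1.
In check: yes, from the white queen on a2.
King squares — b1: attacked by Qa2; a2: attacked by Bb1; b2: attacked by Qa2.
Legal moves for Black: none.
In check with no legal moves → checkmate.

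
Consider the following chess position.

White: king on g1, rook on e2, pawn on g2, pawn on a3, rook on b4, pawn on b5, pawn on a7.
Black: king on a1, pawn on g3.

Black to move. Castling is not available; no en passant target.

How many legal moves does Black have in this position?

Black to move; king on a1.
In check: no.
Legal moves: none.
Count: 0.

0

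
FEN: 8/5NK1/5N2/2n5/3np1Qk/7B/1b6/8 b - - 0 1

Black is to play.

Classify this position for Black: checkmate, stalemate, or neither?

checkmate

Black to move; black king on h4.
In check: yes, from the white queen on g4.
King squares — g3: attacked by Qg4; h3: attacked by Qg4; g4: attacked by Bh3; g5: attacked by Qg4; h5: attacked by Qg4.
Legal moves for Black: none.
In check with no legal moves → checkmate.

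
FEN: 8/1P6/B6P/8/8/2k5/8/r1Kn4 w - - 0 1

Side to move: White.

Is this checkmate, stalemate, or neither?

checkmate

White to move; white king on c1.
In check: yes, from the black rook on a1.
King squares — b1: attacked by Ra1; d1: attacked by Ra1; b2: attacked by Nd1; c2: attacked by Kc3; d2: attacked by Kc3.
Legal moves for White: none.
In check with no legal moves → checkmate.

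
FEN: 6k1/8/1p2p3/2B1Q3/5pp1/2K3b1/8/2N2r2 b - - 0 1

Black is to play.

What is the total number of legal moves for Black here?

16

Black to move; king on g8.
In check: no.
Legal moves: Kh7, Kf7, Bh4, Bh2, Bf2, Be1+, Rf3+, Rf2, Rh1, Rg1, Re1, Rd1, Rxc1+, bxc5, b5, f3.
Count: 16.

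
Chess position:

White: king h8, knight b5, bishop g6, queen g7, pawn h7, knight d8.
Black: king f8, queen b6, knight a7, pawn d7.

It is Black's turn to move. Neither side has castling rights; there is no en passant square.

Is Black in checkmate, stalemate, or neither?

Black to move; black king on f8.
In check: yes, from the white queen on g7.
King squares — e7: attacked by Qg7; f7: attacked by Bg6; g7: attacked by Kh8; e8: attacked by Bg6; g8: attacked by Qg7.
Legal moves for Black: none.
In check with no legal moves → checkmate.

checkmate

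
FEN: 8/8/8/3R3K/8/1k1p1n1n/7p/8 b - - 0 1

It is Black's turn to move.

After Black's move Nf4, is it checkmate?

After Nf4: white king on h5; in check: yes, from the black knight on f4.
White has 2 legal replies: Kh6, Kg4.
In check but a legal move exists → not checkmate.

no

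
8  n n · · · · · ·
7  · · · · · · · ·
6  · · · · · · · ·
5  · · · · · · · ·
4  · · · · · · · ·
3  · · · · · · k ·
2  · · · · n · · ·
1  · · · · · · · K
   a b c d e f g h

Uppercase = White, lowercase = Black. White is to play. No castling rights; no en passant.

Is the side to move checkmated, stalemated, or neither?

stalemate

White to move; white king on h1.
In check: no.
King squares — g1: attacked by Ne2; g2: attacked by Kg3; h2: attacked by Kg3.
Legal moves for White: none.
Not in check and no legal moves → stalemate.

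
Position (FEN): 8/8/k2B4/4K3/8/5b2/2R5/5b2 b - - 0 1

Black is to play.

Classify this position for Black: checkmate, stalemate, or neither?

Black to move; black king on a6.
In check: no.
Legal moves for Black include: Kb7, Ka7, Kb6, Kb5, Ka5, Ba8, Bb7, Bc6, Bh5, Bd5, Bg4, Be4, B3g2, B3e2, Bh1, Bd1, Bb5, Bc4, ... (list truncated; more exist).
Black has legal moves and is not in check → neither.

neither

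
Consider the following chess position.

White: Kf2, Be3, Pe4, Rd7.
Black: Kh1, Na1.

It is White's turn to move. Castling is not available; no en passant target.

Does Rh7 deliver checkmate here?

yes

After Rh7: black king on h1; in check: yes, from the white rook on h7.
King squares — g1: attacked by Kf2; g2: attacked by Kf2; h2: attacked by Rh7.
Black has no legal moves → checkmate.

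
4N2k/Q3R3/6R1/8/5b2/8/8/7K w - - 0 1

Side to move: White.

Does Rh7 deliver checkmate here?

yes

After Rh7: black king on h8; in check: yes, from the white rook on h7.
King squares — g7: attacked by Rg6; h7: attacked by Qa7; g8: attacked by Rg6.
Black has no legal moves → checkmate.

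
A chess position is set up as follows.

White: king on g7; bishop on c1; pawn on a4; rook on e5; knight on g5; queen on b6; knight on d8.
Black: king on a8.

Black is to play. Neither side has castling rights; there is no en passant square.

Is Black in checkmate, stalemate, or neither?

Black to move; black king on a8.
In check: no.
King squares — a7: attacked by Qb6; b7: attacked by Qb6; b8: attacked by Qb6.
Legal moves for Black: none.
Not in check and no legal moves → stalemate.

stalemate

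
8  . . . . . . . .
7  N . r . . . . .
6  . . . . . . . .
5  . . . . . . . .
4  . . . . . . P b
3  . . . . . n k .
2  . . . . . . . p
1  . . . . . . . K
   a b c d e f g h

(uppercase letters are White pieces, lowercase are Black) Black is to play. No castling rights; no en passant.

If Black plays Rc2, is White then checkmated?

After Rc2: white king on h1; in check: no.
White is not in check, so this cannot be checkmate.

no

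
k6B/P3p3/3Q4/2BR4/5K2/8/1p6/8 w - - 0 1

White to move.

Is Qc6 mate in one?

yes

After Qc6: black king on a8; in check: yes, from the white queen on c6.
King squares — a7: attacked by Bc5; b7: attacked by Qc6; b8: attacked by Pa7.
Black has no legal moves → checkmate.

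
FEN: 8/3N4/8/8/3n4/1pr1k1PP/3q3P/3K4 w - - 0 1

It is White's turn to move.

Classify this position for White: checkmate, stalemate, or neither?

checkmate

White to move; white king on d1.
In check: yes, from the black queen on d2.
King squares — c1: attacked by Qd2; e1: attacked by Qd2; c2: attacked by Qd2; d2: attacked by Ke3; e2: attacked by Qd2.
Legal moves for White: none.
In check with no legal moves → checkmate.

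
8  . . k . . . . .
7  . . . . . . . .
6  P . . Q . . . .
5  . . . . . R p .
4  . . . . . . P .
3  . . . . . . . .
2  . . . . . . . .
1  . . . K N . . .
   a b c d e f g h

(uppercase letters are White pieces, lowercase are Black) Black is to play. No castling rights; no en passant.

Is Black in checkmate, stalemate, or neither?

Black to move; black king on c8.
In check: no.
King squares — b7: attacked by Pa6; c7: attacked by Qd6; d7: attacked by Qd6; b8: attacked by Qd6; d8: attacked by Qd6.
Legal moves for Black: none.
Not in check and no legal moves → stalemate.

stalemate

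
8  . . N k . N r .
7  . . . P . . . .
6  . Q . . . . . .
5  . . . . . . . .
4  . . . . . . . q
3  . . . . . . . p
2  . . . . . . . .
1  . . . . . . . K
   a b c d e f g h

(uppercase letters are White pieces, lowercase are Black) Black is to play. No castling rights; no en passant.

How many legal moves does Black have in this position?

Black to move; king on d8.
In check: yes, from the white queen on b6.
Legal moves: none.
Count: 0.

0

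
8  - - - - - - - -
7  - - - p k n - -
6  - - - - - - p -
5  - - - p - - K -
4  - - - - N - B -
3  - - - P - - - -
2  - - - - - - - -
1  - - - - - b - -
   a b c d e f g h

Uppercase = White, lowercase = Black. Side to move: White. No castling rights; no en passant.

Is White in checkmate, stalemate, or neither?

White to move; white king on g5.
In check: yes, from the black knight on f7.
King squares — f4: available; g4: own bishop; h4: available; f5: attacked by Pg6; h5: attacked by Pg6; f6: attacked by Ke7; g6: available; h6: attacked by Nf7.
Legal moves for White: Kxg6, Kh4, Kf4.
White is in check but has 3 legal moves → neither.

neither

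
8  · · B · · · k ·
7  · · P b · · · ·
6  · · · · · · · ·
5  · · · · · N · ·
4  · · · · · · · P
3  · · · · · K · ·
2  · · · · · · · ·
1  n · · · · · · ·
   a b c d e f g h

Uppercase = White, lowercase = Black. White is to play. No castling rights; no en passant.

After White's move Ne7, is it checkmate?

After Ne7: black king on g8; in check: yes, from the white knight on e7.
Black has 5 legal replies: Kh8, Kf8, Kh7, Kg7, Kf7.
In check but a legal move exists → not checkmate.

no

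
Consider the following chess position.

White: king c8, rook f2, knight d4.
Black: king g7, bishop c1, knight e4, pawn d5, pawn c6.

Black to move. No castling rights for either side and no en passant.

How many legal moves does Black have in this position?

Black to move; king on g7.
In check: no.
Legal moves: Kh8, Kg8, Kh7, Kh6, Kg6, Nf6, Nd6+, Ng5, Nc5, Ng3, Nc3, Nxf2, Nd2, Bh6, Bg5, Bf4, Be3, Ba3, Bd2, Bb2, c5.
Count: 21.

21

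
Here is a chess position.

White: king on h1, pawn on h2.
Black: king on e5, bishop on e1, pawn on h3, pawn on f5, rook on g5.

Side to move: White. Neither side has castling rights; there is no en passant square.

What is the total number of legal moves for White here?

0

White to move; king on h1.
In check: no.
Legal moves: none.
Count: 0.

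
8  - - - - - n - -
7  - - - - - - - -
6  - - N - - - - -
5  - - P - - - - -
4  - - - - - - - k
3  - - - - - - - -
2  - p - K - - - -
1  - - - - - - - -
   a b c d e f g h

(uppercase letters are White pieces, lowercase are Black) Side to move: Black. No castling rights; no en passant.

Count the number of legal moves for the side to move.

13

Black to move; king on h4.
In check: no.
Legal moves: Nh7, Nd7, Ng6, Ne6, Kh5, Kg5, Kg4, Kh3, Kg3, b1=Q, b1=R, b1=B, b1=N+.
Count: 13.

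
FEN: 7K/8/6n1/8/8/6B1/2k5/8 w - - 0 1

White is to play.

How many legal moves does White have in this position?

White to move; king on h8.
In check: yes, from the black knight on g6.
Legal moves: Kg8, Kh7, Kg7.
Count: 3.

3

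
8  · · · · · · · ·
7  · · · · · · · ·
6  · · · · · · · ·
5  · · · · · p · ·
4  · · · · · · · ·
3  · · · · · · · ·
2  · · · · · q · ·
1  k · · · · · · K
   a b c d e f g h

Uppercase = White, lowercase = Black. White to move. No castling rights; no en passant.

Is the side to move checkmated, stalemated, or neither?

stalemate

White to move; white king on h1.
In check: no.
King squares — g1: attacked by Qf2; g2: attacked by Qf2; h2: attacked by Qf2.
Legal moves for White: none.
Not in check and no legal moves → stalemate.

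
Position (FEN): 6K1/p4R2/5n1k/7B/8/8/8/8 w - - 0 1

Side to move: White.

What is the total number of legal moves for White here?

White to move; king on g8.
In check: yes, from the black knight on f6.
Legal moves: Kh8, Kf8, Rxf6+.
Count: 3.

3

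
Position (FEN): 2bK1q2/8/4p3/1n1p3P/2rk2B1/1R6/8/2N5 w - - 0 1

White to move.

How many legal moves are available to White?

White to move; king on d8.
In check: yes, from the black queen on f8.
Legal moves: none.
Count: 0.

0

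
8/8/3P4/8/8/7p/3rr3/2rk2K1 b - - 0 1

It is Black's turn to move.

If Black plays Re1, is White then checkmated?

yes

After Re1: white king on g1; in check: yes, from the black rook on e1.
King squares — f1: attacked by Re1; h1: attacked by Re1; f2: attacked by Rd2; g2: attacked by Rd2; h2: attacked by Rd2.
White has no legal moves → checkmate.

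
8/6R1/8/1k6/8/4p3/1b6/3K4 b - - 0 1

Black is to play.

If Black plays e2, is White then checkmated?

no

After e2: white king on d1; in check: yes, from the black pawn on e2.
White has 4 legal replies: Kxe2, Kd2, Kc2, Ke1.
In check but a legal move exists → not checkmate.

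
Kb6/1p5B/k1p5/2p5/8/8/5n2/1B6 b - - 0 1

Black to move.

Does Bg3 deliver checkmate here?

no

After Bg3: white king on a8; in check: no.
White is not in check, so this cannot be checkmate.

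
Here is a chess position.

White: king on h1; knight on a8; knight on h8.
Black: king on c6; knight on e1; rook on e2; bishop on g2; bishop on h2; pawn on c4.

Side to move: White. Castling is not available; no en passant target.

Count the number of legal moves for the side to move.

White to move; king on h1.
In check: yes, from the black bishop on g2.
Legal moves: Kxh2.
Count: 1.

1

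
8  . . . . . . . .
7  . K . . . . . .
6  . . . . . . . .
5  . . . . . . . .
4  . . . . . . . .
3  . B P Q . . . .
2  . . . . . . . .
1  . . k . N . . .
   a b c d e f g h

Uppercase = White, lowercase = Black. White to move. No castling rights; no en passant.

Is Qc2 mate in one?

yes

After Qc2: black king on c1; in check: yes, from the white queen on c2.
King squares — b1: attacked by Qc2; d1: attacked by Qc2; b2: attacked by Qc2; c2: attacked by Ne1; d2: attacked by Qc2.
Black has no legal moves → checkmate.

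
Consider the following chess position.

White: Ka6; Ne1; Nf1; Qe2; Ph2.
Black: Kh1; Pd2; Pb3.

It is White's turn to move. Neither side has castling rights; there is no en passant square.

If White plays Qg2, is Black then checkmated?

yes

After Qg2: black king on h1; in check: yes, from the white queen on g2.
King squares — g1: attacked by Qg2; g2: attacked by Ne1; h2: attacked by Nf1.
Black has no legal moves → checkmate.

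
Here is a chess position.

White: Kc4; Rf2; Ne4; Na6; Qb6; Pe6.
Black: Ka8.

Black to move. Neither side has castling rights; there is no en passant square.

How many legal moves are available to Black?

Black to move; king on a8.
In check: no.
Legal moves: none.
Count: 0.

0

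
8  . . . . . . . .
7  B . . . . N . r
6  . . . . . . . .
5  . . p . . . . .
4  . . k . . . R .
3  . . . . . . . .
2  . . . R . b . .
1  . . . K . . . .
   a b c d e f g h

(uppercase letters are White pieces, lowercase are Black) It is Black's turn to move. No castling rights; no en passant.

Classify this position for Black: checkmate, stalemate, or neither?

neither

Black to move; black king on c4.
In check: yes, from the white rook on g4.
Legal moves for Black: Kb5, Kc3, Kb3, Bd4.
Black is in check but has 4 legal moves → neither.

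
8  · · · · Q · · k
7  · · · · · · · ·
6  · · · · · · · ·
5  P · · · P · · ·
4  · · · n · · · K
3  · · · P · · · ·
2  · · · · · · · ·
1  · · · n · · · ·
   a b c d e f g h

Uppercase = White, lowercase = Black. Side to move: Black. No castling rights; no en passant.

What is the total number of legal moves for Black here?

Black to move; king on h8.
In check: yes, from the white queen on e8.
Legal moves: Kh7, Kg7.
Count: 2.

2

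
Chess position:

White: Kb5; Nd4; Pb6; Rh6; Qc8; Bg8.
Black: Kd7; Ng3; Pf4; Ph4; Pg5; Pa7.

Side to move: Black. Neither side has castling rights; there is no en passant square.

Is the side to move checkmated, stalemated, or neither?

neither

Black to move; black king on d7.
In check: yes, from the white queen on c8.
Legal moves for Black: Kxc8, Ke7.
Black is in check but has 2 legal moves → neither.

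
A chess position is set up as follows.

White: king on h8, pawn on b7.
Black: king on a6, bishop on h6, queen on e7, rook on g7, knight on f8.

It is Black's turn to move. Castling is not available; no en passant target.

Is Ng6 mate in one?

yes

After Ng6: white king on h8; in check: yes, from the black knight on g6.
King squares — g7: attacked by Bh6; h7: attacked by Rg7; g8: attacked by Rg7.
White has no legal moves → checkmate.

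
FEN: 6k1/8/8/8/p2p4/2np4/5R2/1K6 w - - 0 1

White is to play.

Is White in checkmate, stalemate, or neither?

White to move; white king on b1.
In check: yes, from the black knight on c3.
Legal moves for White: Kb2, Kc1, Ka1.
White is in check but has 3 legal moves → neither.

neither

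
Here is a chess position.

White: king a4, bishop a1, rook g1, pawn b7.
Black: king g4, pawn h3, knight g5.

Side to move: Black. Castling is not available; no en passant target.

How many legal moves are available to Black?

5

Black to move; king on g4.
In check: yes, from the white rook on g1.
Legal moves: Kh5, Kf5, Kh4, Kf4, Kf3.
Count: 5.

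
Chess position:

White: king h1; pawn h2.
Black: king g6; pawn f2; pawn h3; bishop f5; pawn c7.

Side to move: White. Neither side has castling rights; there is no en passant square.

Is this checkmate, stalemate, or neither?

White to move; white king on h1.
In check: no.
King squares — g1: attacked by Pf2; g2: attacked by Ph3; h2: own pawn.
Legal moves for White: none.
Not in check and no legal moves → stalemate.

stalemate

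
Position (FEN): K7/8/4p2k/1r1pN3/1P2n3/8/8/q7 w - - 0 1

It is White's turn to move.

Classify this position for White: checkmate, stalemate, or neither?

White to move; white king on a8.
In check: yes, from the black queen on a1.
King squares — a7: attacked by Qa1; b7: attacked by Rb5; b8: attacked by Rb5.
Legal moves for White: none.
In check with no legal moves → checkmate.

checkmate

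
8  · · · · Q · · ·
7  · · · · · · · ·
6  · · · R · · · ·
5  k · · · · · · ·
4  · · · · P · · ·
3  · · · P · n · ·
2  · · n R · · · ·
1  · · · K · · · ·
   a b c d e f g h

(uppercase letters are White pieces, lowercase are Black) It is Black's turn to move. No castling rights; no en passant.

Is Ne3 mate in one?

After Ne3: white king on d1; in check: yes, from the black knight on e3.
White has 2 legal replies: Ke2, Kc1.
In check but a legal move exists → not checkmate.

no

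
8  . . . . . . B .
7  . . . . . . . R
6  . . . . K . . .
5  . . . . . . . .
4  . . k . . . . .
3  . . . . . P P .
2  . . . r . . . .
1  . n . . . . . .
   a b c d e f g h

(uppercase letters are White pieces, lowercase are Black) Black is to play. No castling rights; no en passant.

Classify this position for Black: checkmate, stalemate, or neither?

Black to move; black king on c4.
In check: no.
Legal moves for Black include: Kc5, Kb5, Kd4, Kb4, Kd3, Kc3, Kb3, Rd8, Rd7, Rd6+, Rd5, Rd4, Rd3, Rh2, Rg2, Rf2, Re2+, Rc2, ... (list truncated; more exist).
Black has legal moves and is not in check → neither.

neither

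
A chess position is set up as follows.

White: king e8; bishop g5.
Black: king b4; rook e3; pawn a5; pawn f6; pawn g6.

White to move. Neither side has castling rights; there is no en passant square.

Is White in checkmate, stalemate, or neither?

White to move; white king on e8.
In check: yes, from the black rook on e3.
Legal moves for White: Kf8, Kd8, Kf7, Kd7, Bxe3.
White is in check but has 5 legal moves → neither.

neither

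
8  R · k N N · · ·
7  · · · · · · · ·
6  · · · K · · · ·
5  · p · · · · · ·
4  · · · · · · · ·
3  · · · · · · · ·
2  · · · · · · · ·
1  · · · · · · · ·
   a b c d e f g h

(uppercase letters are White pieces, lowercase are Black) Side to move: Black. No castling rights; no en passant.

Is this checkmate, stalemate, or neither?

Black to move; black king on c8.
In check: yes, from the white rook on a8.
King squares — b7: attacked by Nd8; c7: attacked by Kd6; d7: attacked by Kd6; b8: attacked by Ra8; d8: attacked by Ra8.
Legal moves for Black: none.
In check with no legal moves → checkmate.

checkmate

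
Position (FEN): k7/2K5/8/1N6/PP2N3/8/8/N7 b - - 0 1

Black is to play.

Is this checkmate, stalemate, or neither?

stalemate

Black to move; black king on a8.
In check: no.
King squares — a7: attacked by Nb5; b7: attacked by Kc7; b8: attacked by Kc7.
Legal moves for Black: none.
Not in check and no legal moves → stalemate.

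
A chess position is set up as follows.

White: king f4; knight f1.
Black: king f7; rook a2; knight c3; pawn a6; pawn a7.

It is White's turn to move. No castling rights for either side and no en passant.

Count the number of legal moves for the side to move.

White to move; king on f4.
In check: no.
Legal moves: Kg5, Kf5, Ke5, Kg4, Kg3, Kf3, Ke3, Ng3, Ne3, Nh2, Nd2.
Count: 11.

11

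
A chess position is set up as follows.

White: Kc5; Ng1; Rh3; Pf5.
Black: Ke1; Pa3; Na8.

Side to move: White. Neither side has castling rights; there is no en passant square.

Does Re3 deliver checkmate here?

no

After Re3: black king on e1; in check: yes, from the white rook on e3.
Black has 4 legal replies: Kf2, Kd2, Kf1, Kd1.
In check but a legal move exists → not checkmate.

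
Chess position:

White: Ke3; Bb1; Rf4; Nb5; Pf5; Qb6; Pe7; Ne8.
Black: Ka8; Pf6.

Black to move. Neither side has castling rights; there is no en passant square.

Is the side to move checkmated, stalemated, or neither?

Black to move; black king on a8.
In check: no.
King squares — a7: attacked by Nb5; b7: attacked by Qb6; b8: attacked by Qb6.
Legal moves for Black: none.
Not in check and no legal moves → stalemate.

stalemate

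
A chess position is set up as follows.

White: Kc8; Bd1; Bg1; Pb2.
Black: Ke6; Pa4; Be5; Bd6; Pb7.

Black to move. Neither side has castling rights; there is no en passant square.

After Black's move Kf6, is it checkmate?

no

After Kf6: white king on c8; in check: no.
White is not in check, so this cannot be checkmate.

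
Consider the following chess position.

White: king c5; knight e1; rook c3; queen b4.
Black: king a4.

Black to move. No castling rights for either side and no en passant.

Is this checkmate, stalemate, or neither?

Black to move; black king on a4.
In check: yes, from the white queen on b4.
King squares — a3: attacked by Rc3; b3: attacked by Rc3; b4: attacked by Kc5; a5: attacked by Qb4; b5: attacked by Qb4.
Legal moves for Black: none.
In check with no legal moves → checkmate.

checkmate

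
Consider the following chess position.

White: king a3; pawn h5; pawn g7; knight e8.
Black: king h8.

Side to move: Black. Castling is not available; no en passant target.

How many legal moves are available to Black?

Black to move; king on h8.
In check: yes, from the white pawn on g7.
Legal moves: Kg8, Kh7.
Count: 2.

2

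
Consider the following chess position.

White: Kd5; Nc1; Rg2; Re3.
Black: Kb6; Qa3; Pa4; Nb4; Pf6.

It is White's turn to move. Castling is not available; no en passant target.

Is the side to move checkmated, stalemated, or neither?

neither

White to move; white king on d5.
In check: yes, from the black knight on b4.
Legal moves for White: Ke6, Kd6, Ke4, Kd4, Kc4.
White is in check but has 5 legal moves → neither.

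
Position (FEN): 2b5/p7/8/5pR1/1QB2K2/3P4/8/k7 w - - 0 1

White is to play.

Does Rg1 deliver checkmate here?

After Rg1: black king on a1; in check: yes, from the white rook on g1.
King squares — b1: attacked by Rg1; a2: attacked by Bc4; b2: attacked by Qb4.
Black has no legal moves → checkmate.

yes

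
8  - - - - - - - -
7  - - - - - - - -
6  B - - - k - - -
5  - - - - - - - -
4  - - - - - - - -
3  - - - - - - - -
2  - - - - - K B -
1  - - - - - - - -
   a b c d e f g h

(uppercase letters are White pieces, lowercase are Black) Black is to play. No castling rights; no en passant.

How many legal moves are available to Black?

Black to move; king on e6.
In check: no.
Legal moves: Kf7, Ke7, Kd7, Kf6, Kd6, Kf5, Ke5.
Count: 7.

7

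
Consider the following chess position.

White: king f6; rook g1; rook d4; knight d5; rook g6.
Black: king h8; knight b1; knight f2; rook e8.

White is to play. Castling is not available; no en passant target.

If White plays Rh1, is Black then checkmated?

After Rh1: black king on h8; in check: yes, from the white rook on h1.
Black has 2 legal replies: Nh3, Nxh1.
In check but a legal move exists → not checkmate.

no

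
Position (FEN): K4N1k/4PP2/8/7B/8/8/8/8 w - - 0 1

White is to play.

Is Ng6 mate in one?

no

After Ng6: black king on h8; in check: yes, from the white knight on g6.
Black has 2 legal replies: Kh7, Kg7.
In check but a legal move exists → not checkmate.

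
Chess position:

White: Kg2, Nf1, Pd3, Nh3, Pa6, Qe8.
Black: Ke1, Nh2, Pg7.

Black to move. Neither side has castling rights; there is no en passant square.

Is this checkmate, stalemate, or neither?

Black to move; black king on e1.
In check: yes, from the white queen on e8.
Legal moves for Black: Kd1.
Black is in check but has 1 legal move → neither.

neither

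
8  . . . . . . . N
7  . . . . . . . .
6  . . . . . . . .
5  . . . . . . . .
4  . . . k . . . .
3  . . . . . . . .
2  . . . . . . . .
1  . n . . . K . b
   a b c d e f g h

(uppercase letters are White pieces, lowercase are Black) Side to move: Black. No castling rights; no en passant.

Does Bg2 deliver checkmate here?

After Bg2: white king on f1; in check: yes, from the black bishop on g2.
White has 5 legal replies: Kxg2, Kf2, Ke2, Kg1, Ke1.
In check but a legal move exists → not checkmate.

no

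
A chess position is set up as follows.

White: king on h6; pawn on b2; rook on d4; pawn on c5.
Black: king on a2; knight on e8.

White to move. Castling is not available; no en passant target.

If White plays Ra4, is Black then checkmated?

no

After Ra4: black king on a2; in check: yes, from the white rook on a4.
Black has 3 legal replies: Kb3, Kxb2, Kb1.
In check but a legal move exists → not checkmate.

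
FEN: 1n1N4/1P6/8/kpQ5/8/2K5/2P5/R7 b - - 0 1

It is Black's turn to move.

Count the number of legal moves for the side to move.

0

Black to move; king on a5.
In check: yes, from the white rook on a1.
Legal moves: none.
Count: 0.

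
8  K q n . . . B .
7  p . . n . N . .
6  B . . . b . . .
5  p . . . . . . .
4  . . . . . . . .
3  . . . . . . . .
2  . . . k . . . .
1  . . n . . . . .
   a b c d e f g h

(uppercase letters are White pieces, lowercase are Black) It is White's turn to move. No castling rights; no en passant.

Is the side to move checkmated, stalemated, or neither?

checkmate

White to move; white king on a8.
In check: yes, from the black queen on b8.
King squares — a7: attacked by Qb8; b7: attacked by Qb8; b8: attacked by Nd7.
Legal moves for White: none.
In check with no legal moves → checkmate.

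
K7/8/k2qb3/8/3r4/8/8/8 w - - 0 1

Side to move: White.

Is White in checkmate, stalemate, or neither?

stalemate

White to move; white king on a8.
In check: no.
King squares — a7: attacked by Ka6; b7: attacked by Ka6; b8: attacked by Qd6.
Legal moves for White: none.
Not in check and no legal moves → stalemate.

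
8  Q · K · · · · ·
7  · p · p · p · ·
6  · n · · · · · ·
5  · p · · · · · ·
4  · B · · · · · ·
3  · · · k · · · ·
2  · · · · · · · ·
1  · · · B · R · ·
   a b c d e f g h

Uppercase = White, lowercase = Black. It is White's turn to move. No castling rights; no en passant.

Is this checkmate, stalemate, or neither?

White to move; white king on c8.
In check: yes, from the black knight on b6.
King squares — b7: available; c7: available; d7: attacked by Nb6; b8: available; d8: available.
Legal moves for White: Kd8, Kb8, Kc7, Kxb7.
White is in check but has 4 legal moves → neither.

neither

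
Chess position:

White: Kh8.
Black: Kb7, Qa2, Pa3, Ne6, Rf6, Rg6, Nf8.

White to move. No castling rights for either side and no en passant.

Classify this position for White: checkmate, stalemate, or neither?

White to move; white king on h8.
In check: no.
King squares — g7: attacked by Ne6; h7: attacked by Nf8; g8: attacked by Rg6.
Legal moves for White: none.
Not in check and no legal moves → stalemate.

stalemate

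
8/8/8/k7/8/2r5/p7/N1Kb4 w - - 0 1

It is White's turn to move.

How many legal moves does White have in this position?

4

White to move; king on c1.
In check: yes, from the black rook on c3.
Legal moves: Kd2, Kb2, Kxd1, Nc2.
Count: 4.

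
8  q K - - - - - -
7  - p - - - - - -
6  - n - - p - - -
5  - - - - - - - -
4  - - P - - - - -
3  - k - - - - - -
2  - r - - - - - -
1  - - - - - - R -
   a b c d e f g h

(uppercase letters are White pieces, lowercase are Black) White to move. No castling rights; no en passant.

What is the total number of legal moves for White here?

White to move; king on b8.
In check: yes, from the black queen on a8.
Legal moves: Kc7.
Count: 1.

1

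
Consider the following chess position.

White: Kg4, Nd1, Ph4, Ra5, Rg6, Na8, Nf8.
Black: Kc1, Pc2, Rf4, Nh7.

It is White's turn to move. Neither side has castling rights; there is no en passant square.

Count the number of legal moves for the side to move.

4

White to move; king on g4.
In check: yes, from the black rook on f4.
Legal moves: Kh5, Kxf4, Kh3, Kg3.
Count: 4.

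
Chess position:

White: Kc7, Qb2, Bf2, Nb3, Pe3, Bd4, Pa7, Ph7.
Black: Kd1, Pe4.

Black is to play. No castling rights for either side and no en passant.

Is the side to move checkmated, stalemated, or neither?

Black to move; black king on d1.
In check: no.
King squares — c1: attacked by Qb2; e1: attacked by Bf2; c2: attacked by Qb2; d2: attacked by Qb2; e2: attacked by Qb2.
Legal moves for Black: none.
Not in check and no legal moves → stalemate.

stalemate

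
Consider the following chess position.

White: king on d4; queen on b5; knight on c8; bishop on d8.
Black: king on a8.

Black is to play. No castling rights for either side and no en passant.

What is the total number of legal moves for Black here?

Black to move; king on a8.
In check: no.
Legal moves: none.
Count: 0.

0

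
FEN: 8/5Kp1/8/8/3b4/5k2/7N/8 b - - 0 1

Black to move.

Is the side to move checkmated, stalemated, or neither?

neither

Black to move; black king on f3.
In check: yes, from the white knight on h2.
King squares — e2: available; f2: available; g2: available; e3: available; g3: available; e4: available; f4: available; g4: attacked by Nh2.
Legal moves for Black: Kf4, Ke4, Kg3, Ke3, Kg2, Kf2, Ke2.
Black is in check but has 7 legal moves → neither.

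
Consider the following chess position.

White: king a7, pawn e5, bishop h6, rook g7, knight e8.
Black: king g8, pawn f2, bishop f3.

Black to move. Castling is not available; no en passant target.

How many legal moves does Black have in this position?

2

Black to move; king on g8.
In check: yes, from the white rook on g7.
Legal moves: Kh8, Kf8.
Count: 2.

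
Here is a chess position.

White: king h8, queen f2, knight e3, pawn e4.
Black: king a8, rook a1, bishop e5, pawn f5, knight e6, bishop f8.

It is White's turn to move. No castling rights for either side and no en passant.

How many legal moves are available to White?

2

White to move; king on h8.
In check: yes, from the black bishop on e5.
Legal moves: Kg8, Kh7.
Count: 2.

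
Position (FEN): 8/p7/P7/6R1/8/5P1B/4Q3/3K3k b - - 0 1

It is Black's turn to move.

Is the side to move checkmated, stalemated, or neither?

stalemate

Black to move; black king on h1.
In check: no.
King squares — g1: attacked by Rg5; g2: attacked by Qe2; h2: attacked by Qe2.
Legal moves for Black: none.
Not in check and no legal moves → stalemate.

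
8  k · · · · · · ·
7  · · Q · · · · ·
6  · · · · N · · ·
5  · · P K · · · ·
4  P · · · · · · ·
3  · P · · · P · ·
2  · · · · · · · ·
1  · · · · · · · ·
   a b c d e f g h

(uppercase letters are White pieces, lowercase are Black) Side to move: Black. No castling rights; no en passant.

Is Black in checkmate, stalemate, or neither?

stalemate

Black to move; black king on a8.
In check: no.
King squares — a7: attacked by Qc7; b7: attacked by Qc7; b8: attacked by Qc7.
Legal moves for Black: none.
Not in check and no legal moves → stalemate.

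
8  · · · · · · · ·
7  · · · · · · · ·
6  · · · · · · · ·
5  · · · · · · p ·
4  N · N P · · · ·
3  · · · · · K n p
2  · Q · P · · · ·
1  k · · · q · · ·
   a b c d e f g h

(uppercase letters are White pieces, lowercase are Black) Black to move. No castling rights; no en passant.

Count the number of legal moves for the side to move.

Black to move; king on a1.
In check: yes, from the white queen on b2.
Legal moves: none.
Count: 0.

0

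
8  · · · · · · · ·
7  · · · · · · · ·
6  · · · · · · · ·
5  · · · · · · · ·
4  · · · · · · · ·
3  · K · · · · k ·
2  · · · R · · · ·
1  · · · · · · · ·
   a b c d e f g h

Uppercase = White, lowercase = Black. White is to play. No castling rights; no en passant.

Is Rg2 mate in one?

no

After Rg2: black king on g3; in check: yes, from the white rook on g2.
Black has 5 legal replies: Kh4, Kf4, Kh3, Kf3, Kxg2.
In check but a legal move exists → not checkmate.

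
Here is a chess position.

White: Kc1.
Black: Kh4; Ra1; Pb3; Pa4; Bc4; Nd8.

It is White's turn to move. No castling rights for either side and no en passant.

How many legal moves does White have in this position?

2

White to move; king on c1.
In check: yes, from the black rook on a1.
Legal moves: Kd2, Kb2.
Count: 2.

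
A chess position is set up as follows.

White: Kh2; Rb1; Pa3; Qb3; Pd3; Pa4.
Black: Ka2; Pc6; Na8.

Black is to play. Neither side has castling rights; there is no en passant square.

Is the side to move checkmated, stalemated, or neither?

checkmate

Black to move; black king on a2.
In check: yes, from the white queen on b3.
King squares — a1: attacked by Rb1; b1: attacked by Qb3; b2: attacked by Rb1; a3: attacked by Qb3; b3: attacked by Rb1.
Legal moves for Black: none.
In check with no legal moves → checkmate.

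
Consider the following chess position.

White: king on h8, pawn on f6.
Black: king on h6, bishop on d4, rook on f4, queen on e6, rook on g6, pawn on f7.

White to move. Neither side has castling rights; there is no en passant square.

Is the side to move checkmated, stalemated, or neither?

White to move; white king on h8.
In check: no.
King squares — g7: attacked by Rg6; h7: attacked by Kh6; g8: attacked by Rg6.
Legal moves for White: none.
Not in check and no legal moves → stalemate.

stalemate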